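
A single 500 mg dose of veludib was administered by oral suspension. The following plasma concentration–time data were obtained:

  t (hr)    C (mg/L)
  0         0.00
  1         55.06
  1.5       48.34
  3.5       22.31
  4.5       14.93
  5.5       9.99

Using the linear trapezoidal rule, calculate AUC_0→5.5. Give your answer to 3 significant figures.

Trapezoidal AUC_0→5.5:
  [0→1]: (0.00+55.06)/2 × 1 = 27.53
  [1→1.5]: (55.06+48.34)/2 × 0.5 = 25.85
  [1.5→3.5]: (48.34+22.31)/2 × 2 = 70.65
  [3.5→4.5]: (22.31+14.93)/2 × 1 = 18.62
  [4.5→5.5]: (14.93+9.99)/2 × 1 = 12.46
  Sum = 155.11 mg/L·hr

AUC = 155 mg/L·hr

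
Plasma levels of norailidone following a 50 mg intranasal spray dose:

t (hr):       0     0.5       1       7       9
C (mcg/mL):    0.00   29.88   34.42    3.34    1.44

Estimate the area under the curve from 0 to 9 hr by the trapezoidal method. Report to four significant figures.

Trapezoidal AUC_0→9:
  [0→0.5]: (0.00+29.88)/2 × 0.5 = 7.47
  [0.5→1]: (29.88+34.42)/2 × 0.5 = 16.075
  [1→7]: (34.42+3.34)/2 × 6 = 113.28
  [7→9]: (3.34+1.44)/2 × 2 = 4.78
  Sum = 141.605 mcg/mL·hr

AUC = 141.6 mcg/mL·hr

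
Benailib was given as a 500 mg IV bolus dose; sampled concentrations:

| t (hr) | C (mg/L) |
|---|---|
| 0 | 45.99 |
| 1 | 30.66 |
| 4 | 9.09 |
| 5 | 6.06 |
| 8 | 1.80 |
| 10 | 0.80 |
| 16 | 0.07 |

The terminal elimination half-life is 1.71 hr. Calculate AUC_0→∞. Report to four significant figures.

AUC = 122.7 mg/L·hr

Trapezoidal AUC_0→16:
  [0→1]: (45.99+30.66)/2 × 1 = 38.325
  [1→4]: (30.66+9.09)/2 × 3 = 59.625
  [4→5]: (9.09+6.06)/2 × 1 = 7.575
  [5→8]: (6.06+1.80)/2 × 3 = 11.79
  [8→10]: (1.80+0.80)/2 × 2 = 2.6
  [10→16]: (0.80+0.07)/2 × 6 = 2.61
  Sum = 122.525 mg/L·hr
k_e = ln2 / t½ = 0.693147 / 1.71 = 0.4053 hr^-1
Extrapolated tail: C_last / k_e = 0.07 / 0.4053 = 0.173
AUC_0→∞ = 122.525 + 0.173 = 122.698 mg/L·hr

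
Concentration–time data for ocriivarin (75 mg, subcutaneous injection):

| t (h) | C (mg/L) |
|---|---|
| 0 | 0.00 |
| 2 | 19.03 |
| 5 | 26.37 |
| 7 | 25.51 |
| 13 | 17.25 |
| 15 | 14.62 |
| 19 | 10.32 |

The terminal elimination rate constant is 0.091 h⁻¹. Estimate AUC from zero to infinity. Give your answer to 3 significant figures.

Trapezoidal AUC_0→19:
  [0→2]: (0.00+19.03)/2 × 2 = 19.03
  [2→5]: (19.03+26.37)/2 × 3 = 68.1
  [5→7]: (26.37+25.51)/2 × 2 = 51.88
  [7→13]: (25.51+17.25)/2 × 6 = 128.28
  [13→15]: (17.25+14.62)/2 × 2 = 31.87
  [15→19]: (14.62+10.32)/2 × 4 = 49.88
  Sum = 349.04 mg/L·h
Extrapolated tail: C_last / k_e = 10.32 / 0.091 = 113.407
AUC_0→∞ = 349.04 + 113.407 = 462.447 mg/L·h

AUC = 462 mg/L·h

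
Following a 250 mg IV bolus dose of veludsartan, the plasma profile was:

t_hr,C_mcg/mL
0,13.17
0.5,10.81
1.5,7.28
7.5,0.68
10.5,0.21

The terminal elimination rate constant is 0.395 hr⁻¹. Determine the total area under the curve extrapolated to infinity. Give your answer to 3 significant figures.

AUC = 40.8 mcg/mL·hr

Trapezoidal AUC_0→10.5:
  [0→0.5]: (13.17+10.81)/2 × 0.5 = 5.995
  [0.5→1.5]: (10.81+7.28)/2 × 1 = 9.045
  [1.5→7.5]: (7.28+0.68)/2 × 6 = 23.88
  [7.5→10.5]: (0.68+0.21)/2 × 3 = 1.335
  Sum = 40.255 mcg/mL·hr
Extrapolated tail: C_last / k_e = 0.21 / 0.395 = 0.532
AUC_0→∞ = 40.255 + 0.532 = 40.787 mcg/mL·hr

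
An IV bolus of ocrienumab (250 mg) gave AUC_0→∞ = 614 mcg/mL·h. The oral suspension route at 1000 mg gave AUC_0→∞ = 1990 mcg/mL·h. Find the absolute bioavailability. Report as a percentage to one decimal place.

F = 81.0%

F = (AUC_ev / D_ev) / (AUC_iv / D_iv)
  = (1990/1000) / (614/250)
  = 1.99 / 2.456 = 0.8103
  = 81.03%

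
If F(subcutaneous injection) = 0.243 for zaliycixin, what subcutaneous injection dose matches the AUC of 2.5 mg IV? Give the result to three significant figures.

For equal systemic exposure: F × D_ev = D_iv
D_ev = D_iv / F = 2.5 / 0.243 = 10.2881 mg

D_subcutaneous = 10.3 mg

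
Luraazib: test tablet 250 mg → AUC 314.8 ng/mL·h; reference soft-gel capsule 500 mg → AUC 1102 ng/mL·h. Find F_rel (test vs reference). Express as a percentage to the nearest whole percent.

F_rel = (AUC_test/D_test) / (AUC_ref/D_ref)
      = (314.8/250) / (1102/500)
      = 1.2592 / 2.204 = 0.5713 = 57.13%

F_rel = 57%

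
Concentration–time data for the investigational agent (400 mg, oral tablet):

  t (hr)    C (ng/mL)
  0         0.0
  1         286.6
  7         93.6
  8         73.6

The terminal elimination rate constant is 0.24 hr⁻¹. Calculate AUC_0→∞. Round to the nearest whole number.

AUC = 1674 ng/mL·hr

Trapezoidal AUC_0→8:
  [0→1]: (0.0+286.6)/2 × 1 = 143.3
  [1→7]: (286.6+93.6)/2 × 6 = 1140.6
  [7→8]: (93.6+73.6)/2 × 1 = 83.6
  Sum = 1367.5 ng/mL·hr
Extrapolated tail: C_last / k_e = 73.6 / 0.24 = 306.667
AUC_0→∞ = 1367.5 + 306.667 = 1674.167 ng/mL·hr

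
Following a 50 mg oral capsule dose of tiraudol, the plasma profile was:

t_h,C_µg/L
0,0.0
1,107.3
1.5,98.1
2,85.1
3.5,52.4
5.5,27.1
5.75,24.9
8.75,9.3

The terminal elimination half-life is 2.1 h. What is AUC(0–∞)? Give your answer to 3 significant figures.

Trapezoidal AUC_0→8.75:
  [0→1]: (0.0+107.3)/2 × 1 = 53.65
  [1→1.5]: (107.3+98.1)/2 × 0.5 = 51.35
  [1.5→2]: (98.1+85.1)/2 × 0.5 = 45.8
  [2→3.5]: (85.1+52.4)/2 × 1.5 = 103.125
  [3.5→5.5]: (52.4+27.1)/2 × 2 = 79.5
  [5.5→5.75]: (27.1+24.9)/2 × 0.25 = 6.5
  [5.75→8.75]: (24.9+9.3)/2 × 3 = 51.3
  Sum = 391.225 µg/L·h
k_e = ln2 / t½ = 0.693147 / 2.1 = 0.3301 h^-1
Extrapolated tail: C_last / k_e = 9.3 / 0.3301 = 28.173
AUC_0→∞ = 391.225 + 28.173 = 419.398 µg/L·h

AUC = 419 µg/L·h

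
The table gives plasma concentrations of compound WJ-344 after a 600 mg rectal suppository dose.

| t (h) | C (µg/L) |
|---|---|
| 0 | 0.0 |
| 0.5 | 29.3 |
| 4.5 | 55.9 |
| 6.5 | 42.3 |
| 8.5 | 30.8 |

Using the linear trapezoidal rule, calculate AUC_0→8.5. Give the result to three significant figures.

AUC = 349 µg/L·h

Trapezoidal AUC_0→8.5:
  [0→0.5]: (0.0+29.3)/2 × 0.5 = 7.325
  [0.5→4.5]: (29.3+55.9)/2 × 4 = 170.4
  [4.5→6.5]: (55.9+42.3)/2 × 2 = 98.2
  [6.5→8.5]: (42.3+30.8)/2 × 2 = 73.1
  Sum = 349.025 µg/L·h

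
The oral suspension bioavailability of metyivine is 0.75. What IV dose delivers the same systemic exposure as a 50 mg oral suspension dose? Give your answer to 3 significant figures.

Systemic exposure from an extravascular dose = F × D_ev, so the equivalent IV dose is F × D_ev.
D_iv = F × D_ev = 0.75 × 50 = 37.5 mg

D_iv = 37.5 mg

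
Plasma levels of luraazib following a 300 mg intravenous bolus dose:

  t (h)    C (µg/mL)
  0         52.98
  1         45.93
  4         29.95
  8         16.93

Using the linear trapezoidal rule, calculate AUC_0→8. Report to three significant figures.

AUC = 257 µg/mL·h

Trapezoidal AUC_0→8:
  [0→1]: (52.98+45.93)/2 × 1 = 49.455
  [1→4]: (45.93+29.95)/2 × 3 = 113.82
  [4→8]: (29.95+16.93)/2 × 4 = 93.76
  Sum = 257.035 µg/mL·h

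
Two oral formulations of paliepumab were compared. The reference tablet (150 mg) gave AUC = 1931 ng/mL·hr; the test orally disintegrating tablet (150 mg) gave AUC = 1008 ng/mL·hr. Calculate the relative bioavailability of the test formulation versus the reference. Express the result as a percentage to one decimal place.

F_rel = (AUC_test/D_test) / (AUC_ref/D_ref)
      = (1008/150) / (1931/150)
      = 6.72 / 12.8733 = 0.5220 = 52.20%

F_rel = 52.2%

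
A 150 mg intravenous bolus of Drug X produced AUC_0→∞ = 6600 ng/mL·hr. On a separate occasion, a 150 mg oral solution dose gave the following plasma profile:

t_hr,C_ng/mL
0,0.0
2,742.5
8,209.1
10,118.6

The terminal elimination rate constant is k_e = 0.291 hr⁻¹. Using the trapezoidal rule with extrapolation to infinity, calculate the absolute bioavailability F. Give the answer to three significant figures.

Trapezoidal AUC_0→10 (oral solution):
  [0→2]: (0.0+742.5)/2 × 2 = 742.5
  [2→8]: (742.5+209.1)/2 × 6 = 2854.8
  [8→10]: (209.1+118.6)/2 × 2 = 327.7
  Sum = 3925.0 ng/mL·hr
Tail: C_last/k_e = 118.6/0.291 = 407.560
AUC_0→∞ (oral solution) = 3925.0 + 407.560 = 4332.56 ng/mL·hr
F = (AUC_ev/D_ev)/(AUC_iv/D_iv) = (4332.56/150)/(6600/150) = 28.8837/44 = 0.6564

F = 0.656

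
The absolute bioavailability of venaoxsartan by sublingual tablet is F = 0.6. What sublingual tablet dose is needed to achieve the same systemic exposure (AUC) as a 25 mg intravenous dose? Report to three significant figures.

For equal systemic exposure: F × D_ev = D_iv
D_ev = D_iv / F = 25 / 0.6 = 41.6667 mg

D_sublingual = 41.7 mg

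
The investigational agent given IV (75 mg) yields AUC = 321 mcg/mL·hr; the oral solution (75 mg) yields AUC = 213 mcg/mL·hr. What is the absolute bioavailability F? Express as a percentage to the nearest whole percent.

F = (AUC_ev / D_ev) / (AUC_iv / D_iv)
  = (213/75) / (321/75)
  = 2.84 / 4.28 = 0.6636
  = 66.36%

F = 66%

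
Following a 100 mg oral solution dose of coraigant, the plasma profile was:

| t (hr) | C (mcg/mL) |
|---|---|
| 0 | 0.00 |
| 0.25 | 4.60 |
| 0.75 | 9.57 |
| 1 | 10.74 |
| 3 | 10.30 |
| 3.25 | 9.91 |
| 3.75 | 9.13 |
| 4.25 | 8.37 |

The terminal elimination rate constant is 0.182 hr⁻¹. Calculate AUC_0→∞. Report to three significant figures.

Trapezoidal AUC_0→4.25:
  [0→0.25]: (0.00+4.60)/2 × 0.25 = 0.575
  [0.25→0.75]: (4.60+9.57)/2 × 0.5 = 3.5425
  [0.75→1]: (9.57+10.74)/2 × 0.25 = 2.53875
  [1→3]: (10.74+10.30)/2 × 2 = 21.04
  [3→3.25]: (10.30+9.91)/2 × 0.25 = 2.52625
  [3.25→3.75]: (9.91+9.13)/2 × 0.5 = 4.76
  [3.75→4.25]: (9.13+8.37)/2 × 0.5 = 4.375
  Sum = 39.3575 mcg/mL·hr
Extrapolated tail: C_last / k_e = 8.37 / 0.182 = 45.989
AUC_0→∞ = 39.3575 + 45.989 = 85.3465 mcg/mL·hr

AUC = 85.3 mcg/mL·hr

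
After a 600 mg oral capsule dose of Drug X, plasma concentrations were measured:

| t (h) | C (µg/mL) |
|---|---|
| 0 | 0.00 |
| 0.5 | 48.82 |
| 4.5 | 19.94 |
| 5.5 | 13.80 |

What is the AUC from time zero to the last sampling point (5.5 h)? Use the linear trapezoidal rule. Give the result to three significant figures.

AUC = 167 µg/mL·h

Trapezoidal AUC_0→5.5:
  [0→0.5]: (0.00+48.82)/2 × 0.5 = 12.205
  [0.5→4.5]: (48.82+19.94)/2 × 4 = 137.52
  [4.5→5.5]: (19.94+13.80)/2 × 1 = 16.87
  Sum = 166.595 µg/mL·h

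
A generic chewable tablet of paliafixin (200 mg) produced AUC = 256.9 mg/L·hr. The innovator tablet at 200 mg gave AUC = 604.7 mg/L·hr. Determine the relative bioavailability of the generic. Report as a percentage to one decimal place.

F_rel = (AUC_test/D_test) / (AUC_ref/D_ref)
      = (256.9/200) / (604.7/200)
      = 1.2845 / 3.0235 = 0.4248 = 42.48%

F_rel = 42.5%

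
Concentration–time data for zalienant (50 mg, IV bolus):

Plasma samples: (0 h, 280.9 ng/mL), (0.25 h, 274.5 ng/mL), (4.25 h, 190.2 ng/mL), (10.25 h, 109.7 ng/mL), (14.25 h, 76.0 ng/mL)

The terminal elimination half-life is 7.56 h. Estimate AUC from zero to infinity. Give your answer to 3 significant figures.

AUC = 3100 ng/mL·h

Trapezoidal AUC_0→14.25:
  [0→0.25]: (280.9+274.5)/2 × 0.25 = 69.425
  [0.25→4.25]: (274.5+190.2)/2 × 4 = 929.4
  [4.25→10.25]: (190.2+109.7)/2 × 6 = 899.7
  [10.25→14.25]: (109.7+76.0)/2 × 4 = 371.4
  Sum = 2269.925 ng/mL·h
k_e = ln2 / t½ = 0.693147 / 7.56 = 0.0917 h^-1
Extrapolated tail: C_last / k_e = 76.0 / 0.0917 = 828.790
AUC_0→∞ = 2269.925 + 828.790 = 3098.715 ng/mL·h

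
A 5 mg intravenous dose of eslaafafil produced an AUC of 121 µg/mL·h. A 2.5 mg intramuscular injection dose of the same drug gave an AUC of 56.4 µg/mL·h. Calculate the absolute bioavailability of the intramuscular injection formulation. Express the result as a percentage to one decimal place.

F = 93.2%

F = (AUC_ev / D_ev) / (AUC_iv / D_iv)
  = (56.4/2.5) / (121/5)
  = 22.56 / 24.2 = 0.9322
  = 93.22%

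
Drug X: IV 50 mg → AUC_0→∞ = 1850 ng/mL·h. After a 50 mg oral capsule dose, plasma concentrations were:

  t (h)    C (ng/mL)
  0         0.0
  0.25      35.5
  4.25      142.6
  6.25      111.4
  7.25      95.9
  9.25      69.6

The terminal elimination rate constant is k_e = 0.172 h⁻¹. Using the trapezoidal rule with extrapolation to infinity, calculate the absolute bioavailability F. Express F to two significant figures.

Trapezoidal AUC_0→9.25 (oral capsule):
  [0→0.25]: (0.0+35.5)/2 × 0.25 = 4.4375
  [0.25→4.25]: (35.5+142.6)/2 × 4 = 356.2
  [4.25→6.25]: (142.6+111.4)/2 × 2 = 254.0
  [6.25→7.25]: (111.4+95.9)/2 × 1 = 103.65
  [7.25→9.25]: (95.9+69.6)/2 × 2 = 165.5
  Sum = 883.7875 ng/mL·h
Tail: C_last/k_e = 69.6/0.172 = 404.651
AUC_0→∞ (oral capsule) = 883.7875 + 404.651 = 1288.4385 ng/mL·h
F = (AUC_ev/D_ev)/(AUC_iv/D_iv) = (1288.4385/50)/(1850/50) = 25.76877/37 = 0.6965

F = 0.70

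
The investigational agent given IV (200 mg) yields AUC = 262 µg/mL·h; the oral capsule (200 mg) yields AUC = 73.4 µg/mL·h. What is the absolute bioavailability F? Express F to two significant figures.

F = (AUC_ev / D_ev) / (AUC_iv / D_iv)
  = (73.4/200) / (262/200)
  = 0.367 / 1.31 = 0.2802

F = 0.28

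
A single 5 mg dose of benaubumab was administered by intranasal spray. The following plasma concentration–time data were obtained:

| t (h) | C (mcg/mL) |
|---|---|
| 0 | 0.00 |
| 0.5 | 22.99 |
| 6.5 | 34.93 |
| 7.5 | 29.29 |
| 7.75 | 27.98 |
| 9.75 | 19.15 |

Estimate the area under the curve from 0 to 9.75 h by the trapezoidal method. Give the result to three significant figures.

AUC = 266 mcg/mL·h

Trapezoidal AUC_0→9.75:
  [0→0.5]: (0.00+22.99)/2 × 0.5 = 5.7475
  [0.5→6.5]: (22.99+34.93)/2 × 6 = 173.76
  [6.5→7.5]: (34.93+29.29)/2 × 1 = 32.11
  [7.5→7.75]: (29.29+27.98)/2 × 0.25 = 7.15875
  [7.75→9.75]: (27.98+19.15)/2 × 2 = 47.13
  Sum = 265.90625 mcg/mL·h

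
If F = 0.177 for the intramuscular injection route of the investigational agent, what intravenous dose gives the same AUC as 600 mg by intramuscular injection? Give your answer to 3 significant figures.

D_iv = 106 mg

Systemic exposure from an extravascular dose = F × D_ev, so the equivalent IV dose is F × D_ev.
D_iv = F × D_ev = 0.177 × 600 = 106.2 mg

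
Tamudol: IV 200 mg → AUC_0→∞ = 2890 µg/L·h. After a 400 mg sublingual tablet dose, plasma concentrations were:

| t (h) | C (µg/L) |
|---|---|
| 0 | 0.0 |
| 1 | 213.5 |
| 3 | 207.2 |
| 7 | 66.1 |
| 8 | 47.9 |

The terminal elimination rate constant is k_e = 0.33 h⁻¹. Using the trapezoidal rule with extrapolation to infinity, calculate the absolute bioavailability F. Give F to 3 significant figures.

Trapezoidal AUC_0→8 (sublingual tablet):
  [0→1]: (0.0+213.5)/2 × 1 = 106.75
  [1→3]: (213.5+207.2)/2 × 2 = 420.7
  [3→7]: (207.2+66.1)/2 × 4 = 546.6
  [7→8]: (66.1+47.9)/2 × 1 = 57.0
  Sum = 1131.05 µg/L·h
Tail: C_last/k_e = 47.9/0.33 = 145.152
AUC_0→∞ (sublingual tablet) = 1131.05 + 145.152 = 1276.202 µg/L·h
F = (AUC_ev/D_ev)/(AUC_iv/D_iv) = (1276.202/400)/(2890/200) = 3.190505/14.45 = 0.2208

F = 0.221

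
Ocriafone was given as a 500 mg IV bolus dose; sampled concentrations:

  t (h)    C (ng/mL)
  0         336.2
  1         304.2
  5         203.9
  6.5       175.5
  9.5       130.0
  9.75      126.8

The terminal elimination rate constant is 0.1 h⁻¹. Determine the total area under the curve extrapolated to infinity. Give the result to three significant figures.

AUC = 3380 ng/mL·h

Trapezoidal AUC_0→9.75:
  [0→1]: (336.2+304.2)/2 × 1 = 320.2
  [1→5]: (304.2+203.9)/2 × 4 = 1016.2
  [5→6.5]: (203.9+175.5)/2 × 1.5 = 284.55
  [6.5→9.5]: (175.5+130.0)/2 × 3 = 458.25
  [9.5→9.75]: (130.0+126.8)/2 × 0.25 = 32.1
  Sum = 2111.3 ng/mL·h
Extrapolated tail: C_last / k_e = 126.8 / 0.1 = 1268.000
AUC_0→∞ = 2111.3 + 1268.000 = 3379.3 ng/mL·h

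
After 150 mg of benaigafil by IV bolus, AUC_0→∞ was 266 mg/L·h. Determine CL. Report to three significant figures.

CL = Dose_iv / AUC_0→∞
   = 150 / 266 = 0.56391 L/h

CL = 0.564 L/h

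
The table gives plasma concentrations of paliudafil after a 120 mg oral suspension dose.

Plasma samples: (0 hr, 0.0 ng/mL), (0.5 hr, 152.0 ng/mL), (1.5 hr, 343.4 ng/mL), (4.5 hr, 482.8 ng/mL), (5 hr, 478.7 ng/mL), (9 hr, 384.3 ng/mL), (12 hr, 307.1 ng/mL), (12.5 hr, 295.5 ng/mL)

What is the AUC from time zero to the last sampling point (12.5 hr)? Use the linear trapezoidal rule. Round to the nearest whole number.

Trapezoidal AUC_0→12.5:
  [0→0.5]: (0.0+152.0)/2 × 0.5 = 38.0
  [0.5→1.5]: (152.0+343.4)/2 × 1 = 247.7
  [1.5→4.5]: (343.4+482.8)/2 × 3 = 1239.3
  [4.5→5]: (482.8+478.7)/2 × 0.5 = 240.375
  [5→9]: (478.7+384.3)/2 × 4 = 1726.0
  [9→12]: (384.3+307.1)/2 × 3 = 1037.1
  [12→12.5]: (307.1+295.5)/2 × 0.5 = 150.65
  Sum = 4679.125 ng/mL·hr

AUC = 4679 ng/mL·hr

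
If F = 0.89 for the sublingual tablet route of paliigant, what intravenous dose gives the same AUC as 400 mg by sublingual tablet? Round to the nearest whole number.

Systemic exposure from an extravascular dose = F × D_ev, so the equivalent IV dose is F × D_ev.
D_iv = F × D_ev = 0.89 × 400 = 356 mg

D_iv = 356 mg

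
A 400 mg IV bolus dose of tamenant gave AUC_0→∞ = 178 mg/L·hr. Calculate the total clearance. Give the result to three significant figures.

CL = Dose_iv / AUC_0→∞
   = 400 / 178 = 2.24719 L/hr

CL = 2.25 L/hr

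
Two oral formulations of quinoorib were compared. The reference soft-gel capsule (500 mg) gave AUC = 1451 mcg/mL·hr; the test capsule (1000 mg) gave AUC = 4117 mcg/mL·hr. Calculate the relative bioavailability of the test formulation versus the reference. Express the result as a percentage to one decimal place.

F_rel = (AUC_test/D_test) / (AUC_ref/D_ref)
      = (4117/1000) / (1451/500)
      = 4.117 / 2.902 = 1.4187 = 141.87%

F_rel = 141.9%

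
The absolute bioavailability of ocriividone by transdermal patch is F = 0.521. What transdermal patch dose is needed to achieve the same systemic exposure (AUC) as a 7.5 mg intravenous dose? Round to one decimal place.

For equal systemic exposure: F × D_ev = D_iv
D_ev = D_iv / F = 7.5 / 0.521 = 14.3954 mg

D_transdermal = 14.4 mg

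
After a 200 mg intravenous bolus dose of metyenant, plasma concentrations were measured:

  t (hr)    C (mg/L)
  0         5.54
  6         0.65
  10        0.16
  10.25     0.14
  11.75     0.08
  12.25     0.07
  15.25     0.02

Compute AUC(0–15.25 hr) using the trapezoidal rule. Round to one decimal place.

Trapezoidal AUC_0→15.25:
  [0→6]: (5.54+0.65)/2 × 6 = 18.57
  [6→10]: (0.65+0.16)/2 × 4 = 1.62
  [10→10.25]: (0.16+0.14)/2 × 0.25 = 0.0375
  [10.25→11.75]: (0.14+0.08)/2 × 1.5 = 0.165
  [11.75→12.25]: (0.08+0.07)/2 × 0.5 = 0.0375
  [12.25→15.25]: (0.07+0.02)/2 × 3 = 0.135
  Sum = 20.565 mg/L·hr

AUC = 20.6 mg/L·hr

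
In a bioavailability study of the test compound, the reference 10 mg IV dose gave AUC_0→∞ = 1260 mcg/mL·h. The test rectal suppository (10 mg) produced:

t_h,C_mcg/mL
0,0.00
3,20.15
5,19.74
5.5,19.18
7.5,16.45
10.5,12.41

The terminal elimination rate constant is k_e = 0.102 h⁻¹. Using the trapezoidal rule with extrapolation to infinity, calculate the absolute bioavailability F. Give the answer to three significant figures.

Trapezoidal AUC_0→10.5 (rectal suppository):
  [0→3]: (0.00+20.15)/2 × 3 = 30.225
  [3→5]: (20.15+19.74)/2 × 2 = 39.89
  [5→5.5]: (19.74+19.18)/2 × 0.5 = 9.73
  [5.5→7.5]: (19.18+16.45)/2 × 2 = 35.63
  [7.5→10.5]: (16.45+12.41)/2 × 3 = 43.29
  Sum = 158.765 mcg/mL·h
Tail: C_last/k_e = 12.41/0.102 = 121.667
AUC_0→∞ (rectal suppository) = 158.765 + 121.667 = 280.432 mcg/mL·h
F = (AUC_ev/D_ev)/(AUC_iv/D_iv) = (280.432/10)/(1260/10) = 28.0432/126 = 0.2226

F = 0.223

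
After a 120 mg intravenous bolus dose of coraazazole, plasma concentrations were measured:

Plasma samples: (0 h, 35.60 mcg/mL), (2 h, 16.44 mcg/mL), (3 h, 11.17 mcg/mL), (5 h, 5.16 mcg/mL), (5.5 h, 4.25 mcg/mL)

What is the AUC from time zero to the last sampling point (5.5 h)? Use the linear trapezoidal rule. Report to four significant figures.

AUC = 84.53 mcg/mL·h

Trapezoidal AUC_0→5.5:
  [0→2]: (35.60+16.44)/2 × 2 = 52.04
  [2→3]: (16.44+11.17)/2 × 1 = 13.805
  [3→5]: (11.17+5.16)/2 × 2 = 16.33
  [5→5.5]: (5.16+4.25)/2 × 0.5 = 2.3525
  Sum = 84.5275 mcg/mL·h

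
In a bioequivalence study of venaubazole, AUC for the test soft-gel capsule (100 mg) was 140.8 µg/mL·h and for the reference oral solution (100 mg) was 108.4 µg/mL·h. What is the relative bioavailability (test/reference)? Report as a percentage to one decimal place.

F_rel = 129.9%

F_rel = (AUC_test/D_test) / (AUC_ref/D_ref)
      = (140.8/100) / (108.4/100)
      = 1.408 / 1.084 = 1.2989 = 129.89%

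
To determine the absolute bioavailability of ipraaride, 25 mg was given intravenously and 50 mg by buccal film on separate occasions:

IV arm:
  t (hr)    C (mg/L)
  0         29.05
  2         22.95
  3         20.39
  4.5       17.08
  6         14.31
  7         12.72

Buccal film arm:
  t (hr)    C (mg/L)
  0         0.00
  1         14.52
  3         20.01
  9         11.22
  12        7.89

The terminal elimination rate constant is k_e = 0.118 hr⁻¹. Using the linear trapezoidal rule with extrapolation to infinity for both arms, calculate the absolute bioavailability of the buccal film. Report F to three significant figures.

F = 0.468

Trapezoidal AUC_0→7 (IV):
  [0→2]: (29.05+22.95)/2 × 2 = 52.0
  [2→3]: (22.95+20.39)/2 × 1 = 21.67
  [3→4.5]: (20.39+17.08)/2 × 1.5 = 28.1025
  [4.5→6]: (17.08+14.31)/2 × 1.5 = 23.5425
  [6→7]: (14.31+12.72)/2 × 1 = 13.515
  Sum = 138.83 mg/L·hr
IV tail: 12.72/0.118 = 107.797; AUC_iv,0→∞ = 138.83 + 107.797 = 246.627 mg/L·hr
Trapezoidal AUC_0→12 (buccal film):
  [0→1]: (0.00+14.52)/2 × 1 = 7.26
  [1→3]: (14.52+20.01)/2 × 2 = 34.53
  [3→9]: (20.01+11.22)/2 × 6 = 93.69
  [9→12]: (11.22+7.89)/2 × 3 = 28.665
  Sum = 164.145 mg/L·hr
buccal film tail: 7.89/0.118 = 66.864; AUC_ev,0→∞ = 164.145 + 66.864 = 231.009 mg/L·hr
F = (AUC_ev/D_ev)/(AUC_iv/D_iv) = (231.009/50)/(246.627/25) = 4.62018/9.86508 = 0.4683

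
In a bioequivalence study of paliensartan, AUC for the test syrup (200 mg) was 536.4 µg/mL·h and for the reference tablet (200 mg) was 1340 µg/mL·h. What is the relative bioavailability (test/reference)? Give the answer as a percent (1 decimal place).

F_rel = (AUC_test/D_test) / (AUC_ref/D_ref)
      = (536.4/200) / (1340/200)
      = 2.682 / 6.7 = 0.4003 = 40.03%

F_rel = 40.0%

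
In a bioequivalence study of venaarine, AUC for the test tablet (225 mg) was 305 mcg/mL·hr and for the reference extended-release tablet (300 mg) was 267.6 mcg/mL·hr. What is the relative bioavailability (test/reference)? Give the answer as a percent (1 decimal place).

F_rel = 152.0%

F_rel = (AUC_test/D_test) / (AUC_ref/D_ref)
      = (305/225) / (267.6/300)
      = 1.35556 / 0.892 = 1.5197 = 151.97%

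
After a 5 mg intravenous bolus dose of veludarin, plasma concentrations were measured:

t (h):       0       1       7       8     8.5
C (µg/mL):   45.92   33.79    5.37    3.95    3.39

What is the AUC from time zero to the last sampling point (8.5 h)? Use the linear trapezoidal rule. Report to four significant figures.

Trapezoidal AUC_0→8.5:
  [0→1]: (45.92+33.79)/2 × 1 = 39.855
  [1→7]: (33.79+5.37)/2 × 6 = 117.48
  [7→8]: (5.37+3.95)/2 × 1 = 4.66
  [8→8.5]: (3.95+3.39)/2 × 0.5 = 1.835
  Sum = 163.83 µg/mL·h

AUC = 163.8 µg/mL·h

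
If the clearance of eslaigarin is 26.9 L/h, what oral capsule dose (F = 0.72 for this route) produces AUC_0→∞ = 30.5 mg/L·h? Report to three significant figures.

Dose = CL × AUC_0→∞ / F
     = 26.9 × 30.5 / 0.72 = 1139.51 mg

Dose = 1140 mg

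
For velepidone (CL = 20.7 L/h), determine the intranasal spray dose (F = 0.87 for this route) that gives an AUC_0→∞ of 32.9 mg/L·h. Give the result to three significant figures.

Dose = CL × AUC_0→∞ / F
     = 20.7 × 32.9 / 0.87 = 782.793 mg

Dose = 783 mg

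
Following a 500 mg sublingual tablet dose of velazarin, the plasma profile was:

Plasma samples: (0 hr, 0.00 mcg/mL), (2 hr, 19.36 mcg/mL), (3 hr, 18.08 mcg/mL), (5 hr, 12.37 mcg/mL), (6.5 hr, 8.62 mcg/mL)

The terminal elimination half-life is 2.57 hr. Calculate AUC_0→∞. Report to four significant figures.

AUC = 116.2 mcg/mL·hr

Trapezoidal AUC_0→6.5:
  [0→2]: (0.00+19.36)/2 × 2 = 19.36
  [2→3]: (19.36+18.08)/2 × 1 = 18.72
  [3→5]: (18.08+12.37)/2 × 2 = 30.45
  [5→6.5]: (12.37+8.62)/2 × 1.5 = 15.7425
  Sum = 84.2725 mcg/mL·hr
k_e = ln2 / t½ = 0.693147 / 2.57 = 0.2697 hr^-1
Extrapolated tail: C_last / k_e = 8.62 / 0.2697 = 31.961
AUC_0→∞ = 84.2725 + 31.961 = 116.2335 mcg/mL·hr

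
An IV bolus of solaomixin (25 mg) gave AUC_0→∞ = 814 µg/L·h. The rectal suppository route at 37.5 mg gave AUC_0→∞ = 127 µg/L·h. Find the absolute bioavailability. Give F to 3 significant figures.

F = 0.104

F = (AUC_ev / D_ev) / (AUC_iv / D_iv)
  = (127/37.5) / (814/25)
  = 3.38667 / 32.56 = 0.1040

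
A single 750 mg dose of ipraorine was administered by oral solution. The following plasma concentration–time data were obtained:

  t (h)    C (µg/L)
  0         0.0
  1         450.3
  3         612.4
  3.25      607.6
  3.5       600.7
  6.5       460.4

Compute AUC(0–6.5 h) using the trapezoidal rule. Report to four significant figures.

AUC = 3183 µg/L·h

Trapezoidal AUC_0→6.5:
  [0→1]: (0.0+450.3)/2 × 1 = 225.15
  [1→3]: (450.3+612.4)/2 × 2 = 1062.7
  [3→3.25]: (612.4+607.6)/2 × 0.25 = 152.5
  [3.25→3.5]: (607.6+600.7)/2 × 0.25 = 151.0375
  [3.5→6.5]: (600.7+460.4)/2 × 3 = 1591.65
  Sum = 3183.0375 µg/L·h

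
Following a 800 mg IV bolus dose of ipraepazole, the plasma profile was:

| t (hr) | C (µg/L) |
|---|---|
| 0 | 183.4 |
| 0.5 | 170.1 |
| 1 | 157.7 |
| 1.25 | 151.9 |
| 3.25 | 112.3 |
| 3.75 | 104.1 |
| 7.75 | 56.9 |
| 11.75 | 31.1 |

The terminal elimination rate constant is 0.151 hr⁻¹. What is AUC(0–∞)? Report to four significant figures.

AUC = 1231 µg/L·hr

Trapezoidal AUC_0→11.75:
  [0→0.5]: (183.4+170.1)/2 × 0.5 = 88.375
  [0.5→1]: (170.1+157.7)/2 × 0.5 = 81.95
  [1→1.25]: (157.7+151.9)/2 × 0.25 = 38.7
  [1.25→3.25]: (151.9+112.3)/2 × 2 = 264.2
  [3.25→3.75]: (112.3+104.1)/2 × 0.5 = 54.1
  [3.75→7.75]: (104.1+56.9)/2 × 4 = 322.0
  [7.75→11.75]: (56.9+31.1)/2 × 4 = 176.0
  Sum = 1025.325 µg/L·hr
Extrapolated tail: C_last / k_e = 31.1 / 0.151 = 205.960
AUC_0→∞ = 1025.325 + 205.960 = 1231.285 µg/L·hr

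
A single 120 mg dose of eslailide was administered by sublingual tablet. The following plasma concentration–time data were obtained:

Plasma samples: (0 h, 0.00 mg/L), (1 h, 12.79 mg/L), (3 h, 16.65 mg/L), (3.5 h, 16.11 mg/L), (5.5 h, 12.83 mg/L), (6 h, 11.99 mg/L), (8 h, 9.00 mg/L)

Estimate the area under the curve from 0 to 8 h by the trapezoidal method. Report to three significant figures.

Trapezoidal AUC_0→8:
  [0→1]: (0.00+12.79)/2 × 1 = 6.395
  [1→3]: (12.79+16.65)/2 × 2 = 29.44
  [3→3.5]: (16.65+16.11)/2 × 0.5 = 8.19
  [3.5→5.5]: (16.11+12.83)/2 × 2 = 28.94
  [5.5→6]: (12.83+11.99)/2 × 0.5 = 6.205
  [6→8]: (11.99+9.00)/2 × 2 = 20.99
  Sum = 100.16 mg/L·h

AUC = 100 mg/L·h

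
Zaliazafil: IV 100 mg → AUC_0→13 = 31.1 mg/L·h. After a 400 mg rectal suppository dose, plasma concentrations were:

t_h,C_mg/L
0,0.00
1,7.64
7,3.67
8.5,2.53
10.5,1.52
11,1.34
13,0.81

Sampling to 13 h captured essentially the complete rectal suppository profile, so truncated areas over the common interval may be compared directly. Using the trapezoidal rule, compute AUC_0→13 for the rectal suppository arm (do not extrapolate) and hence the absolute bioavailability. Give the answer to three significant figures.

Trapezoidal AUC_0→13 (rectal suppository):
  [0→1]: (0.00+7.64)/2 × 1 = 3.82
  [1→7]: (7.64+3.67)/2 × 6 = 33.93
  [7→8.5]: (3.67+2.53)/2 × 1.5 = 4.65
  [8.5→10.5]: (2.53+1.52)/2 × 2 = 4.05
  [10.5→11]: (1.52+1.34)/2 × 0.5 = 0.715
  [11→13]: (1.34+0.81)/2 × 2 = 2.15
  Sum = 49.315 mg/L·h
F = (AUC_ev/D_ev)/(AUC_iv/D_iv) = (49.315/400)/(31.1/100) = 0.1232875/0.311 = 0.3964

F = 0.396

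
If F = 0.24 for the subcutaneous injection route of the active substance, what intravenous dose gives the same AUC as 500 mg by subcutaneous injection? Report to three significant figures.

Systemic exposure from an extravascular dose = F × D_ev, so the equivalent IV dose is F × D_ev.
D_iv = F × D_ev = 0.24 × 500 = 120 mg

D_iv = 120 mg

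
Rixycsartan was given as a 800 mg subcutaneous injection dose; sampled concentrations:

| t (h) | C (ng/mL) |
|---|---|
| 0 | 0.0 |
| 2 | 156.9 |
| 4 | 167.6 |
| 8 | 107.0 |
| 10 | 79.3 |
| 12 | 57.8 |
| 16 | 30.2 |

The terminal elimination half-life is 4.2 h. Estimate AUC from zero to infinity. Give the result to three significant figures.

Trapezoidal AUC_0→16:
  [0→2]: (0.0+156.9)/2 × 2 = 156.9
  [2→4]: (156.9+167.6)/2 × 2 = 324.5
  [4→8]: (167.6+107.0)/2 × 4 = 549.2
  [8→10]: (107.0+79.3)/2 × 2 = 186.3
  [10→12]: (79.3+57.8)/2 × 2 = 137.1
  [12→16]: (57.8+30.2)/2 × 4 = 176.0
  Sum = 1530.0 ng/mL·h
k_e = ln2 / t½ = 0.693147 / 4.2 = 0.1650 h^-1
Extrapolated tail: C_last / k_e = 30.2 / 0.165 = 183.030
AUC_0→∞ = 1530.0 + 183.030 = 1713.03 ng/mL·h

AUC = 1710 ng/mL·h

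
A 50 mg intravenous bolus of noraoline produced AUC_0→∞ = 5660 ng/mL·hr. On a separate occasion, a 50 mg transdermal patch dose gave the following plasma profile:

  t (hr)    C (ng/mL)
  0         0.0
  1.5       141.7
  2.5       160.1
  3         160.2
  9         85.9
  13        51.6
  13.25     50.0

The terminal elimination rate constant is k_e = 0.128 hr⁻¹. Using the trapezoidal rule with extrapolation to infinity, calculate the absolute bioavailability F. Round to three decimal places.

Trapezoidal AUC_0→13.25 (transdermal patch):
  [0→1.5]: (0.0+141.7)/2 × 1.5 = 106.275
  [1.5→2.5]: (141.7+160.1)/2 × 1 = 150.9
  [2.5→3]: (160.1+160.2)/2 × 0.5 = 80.075
  [3→9]: (160.2+85.9)/2 × 6 = 738.3
  [9→13]: (85.9+51.6)/2 × 4 = 275.0
  [13→13.25]: (51.6+50.0)/2 × 0.25 = 12.7
  Sum = 1363.25 ng/mL·hr
Tail: C_last/k_e = 50.0/0.128 = 390.625
AUC_0→∞ (transdermal patch) = 1363.25 + 390.625 = 1753.875 ng/mL·hr
F = (AUC_ev/D_ev)/(AUC_iv/D_iv) = (1753.875/50)/(5660/50) = 35.0775/113.2 = 0.3099

F = 0.310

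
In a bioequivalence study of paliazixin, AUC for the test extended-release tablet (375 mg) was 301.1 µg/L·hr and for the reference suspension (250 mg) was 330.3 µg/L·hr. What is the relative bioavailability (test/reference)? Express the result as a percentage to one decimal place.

F_rel = 60.8%

F_rel = (AUC_test/D_test) / (AUC_ref/D_ref)
      = (301.1/375) / (330.3/250)
      = 0.802933 / 1.3212 = 0.6077 = 60.77%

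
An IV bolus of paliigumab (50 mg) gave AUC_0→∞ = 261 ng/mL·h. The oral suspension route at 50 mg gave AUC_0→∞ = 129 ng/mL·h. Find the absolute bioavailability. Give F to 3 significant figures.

F = 0.494

F = (AUC_ev / D_ev) / (AUC_iv / D_iv)
  = (129/50) / (261/50)
  = 2.58 / 5.22 = 0.4943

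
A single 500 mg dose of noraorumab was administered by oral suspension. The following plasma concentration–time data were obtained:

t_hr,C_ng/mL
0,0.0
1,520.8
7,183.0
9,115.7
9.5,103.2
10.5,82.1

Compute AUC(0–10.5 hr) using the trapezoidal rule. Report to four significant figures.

AUC = 2818 ng/mL·hr

Trapezoidal AUC_0→10.5:
  [0→1]: (0.0+520.8)/2 × 1 = 260.4
  [1→7]: (520.8+183.0)/2 × 6 = 2111.4
  [7→9]: (183.0+115.7)/2 × 2 = 298.7
  [9→9.5]: (115.7+103.2)/2 × 0.5 = 54.725
  [9.5→10.5]: (103.2+82.1)/2 × 1 = 92.65
  Sum = 2817.875 ng/mL·hr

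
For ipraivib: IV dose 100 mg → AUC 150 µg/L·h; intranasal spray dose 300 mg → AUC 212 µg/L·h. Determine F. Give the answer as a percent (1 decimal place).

F = 47.1%

F = (AUC_ev / D_ev) / (AUC_iv / D_iv)
  = (212/300) / (150/100)
  = 0.706667 / 1.5 = 0.4711
  = 47.11%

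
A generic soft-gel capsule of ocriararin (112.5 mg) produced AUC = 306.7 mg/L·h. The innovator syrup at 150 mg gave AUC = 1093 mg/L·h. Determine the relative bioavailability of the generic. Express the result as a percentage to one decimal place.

F_rel = (AUC_test/D_test) / (AUC_ref/D_ref)
      = (306.7/112.5) / (1093/150)
      = 2.72622 / 7.28667 = 0.3741 = 37.41%

F_rel = 37.4%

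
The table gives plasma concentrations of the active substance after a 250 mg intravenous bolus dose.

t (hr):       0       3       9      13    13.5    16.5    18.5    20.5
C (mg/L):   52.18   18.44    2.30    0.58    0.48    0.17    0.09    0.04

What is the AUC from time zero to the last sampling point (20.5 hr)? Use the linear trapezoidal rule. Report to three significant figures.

Trapezoidal AUC_0→20.5:
  [0→3]: (52.18+18.44)/2 × 3 = 105.93
  [3→9]: (18.44+2.30)/2 × 6 = 62.22
  [9→13]: (2.30+0.58)/2 × 4 = 5.76
  [13→13.5]: (0.58+0.48)/2 × 0.5 = 0.265
  [13.5→16.5]: (0.48+0.17)/2 × 3 = 0.975
  [16.5→18.5]: (0.17+0.09)/2 × 2 = 0.26
  [18.5→20.5]: (0.09+0.04)/2 × 2 = 0.13
  Sum = 175.54 mg/L·hr

AUC = 176 mg/L·hr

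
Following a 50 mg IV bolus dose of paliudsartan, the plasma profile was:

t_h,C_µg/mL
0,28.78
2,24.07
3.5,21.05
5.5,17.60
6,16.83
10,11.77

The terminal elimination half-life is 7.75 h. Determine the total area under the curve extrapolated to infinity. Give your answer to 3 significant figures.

AUC = 323 µg/mL·h

Trapezoidal AUC_0→10:
  [0→2]: (28.78+24.07)/2 × 2 = 52.85
  [2→3.5]: (24.07+21.05)/2 × 1.5 = 33.84
  [3.5→5.5]: (21.05+17.60)/2 × 2 = 38.65
  [5.5→6]: (17.60+16.83)/2 × 0.5 = 8.6075
  [6→10]: (16.83+11.77)/2 × 4 = 57.2
  Sum = 191.1475 µg/mL·h
k_e = ln2 / t½ = 0.693147 / 7.75 = 0.0894 h^-1
Extrapolated tail: C_last / k_e = 11.77 / 0.0894 = 131.655
AUC_0→∞ = 191.1475 + 131.655 = 322.8025 µg/mL·h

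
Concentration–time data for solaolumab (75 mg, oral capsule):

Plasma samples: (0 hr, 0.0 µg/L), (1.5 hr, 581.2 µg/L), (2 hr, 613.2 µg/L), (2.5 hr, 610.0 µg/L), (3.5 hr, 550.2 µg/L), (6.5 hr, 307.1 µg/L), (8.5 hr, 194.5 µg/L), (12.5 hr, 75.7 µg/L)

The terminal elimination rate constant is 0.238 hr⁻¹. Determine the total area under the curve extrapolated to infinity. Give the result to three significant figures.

AUC = 4270 µg/L·hr

Trapezoidal AUC_0→12.5:
  [0→1.5]: (0.0+581.2)/2 × 1.5 = 435.9
  [1.5→2]: (581.2+613.2)/2 × 0.5 = 298.6
  [2→2.5]: (613.2+610.0)/2 × 0.5 = 305.8
  [2.5→3.5]: (610.0+550.2)/2 × 1 = 580.1
  [3.5→6.5]: (550.2+307.1)/2 × 3 = 1285.95
  [6.5→8.5]: (307.1+194.5)/2 × 2 = 501.6
  [8.5→12.5]: (194.5+75.7)/2 × 4 = 540.4
  Sum = 3948.35 µg/L·hr
Extrapolated tail: C_last / k_e = 75.7 / 0.238 = 318.067
AUC_0→∞ = 3948.35 + 318.067 = 4266.417 µg/L·hr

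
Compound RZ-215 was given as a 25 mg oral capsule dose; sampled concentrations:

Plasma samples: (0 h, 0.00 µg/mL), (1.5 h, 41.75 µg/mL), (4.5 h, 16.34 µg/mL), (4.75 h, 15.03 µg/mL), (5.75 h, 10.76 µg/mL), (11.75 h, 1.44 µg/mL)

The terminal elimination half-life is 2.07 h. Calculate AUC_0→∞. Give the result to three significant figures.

Trapezoidal AUC_0→11.75:
  [0→1.5]: (0.00+41.75)/2 × 1.5 = 31.3125
  [1.5→4.5]: (41.75+16.34)/2 × 3 = 87.135
  [4.5→4.75]: (16.34+15.03)/2 × 0.25 = 3.92125
  [4.75→5.75]: (15.03+10.76)/2 × 1 = 12.895
  [5.75→11.75]: (10.76+1.44)/2 × 6 = 36.6
  Sum = 171.86375 µg/mL·h
k_e = ln2 / t½ = 0.693147 / 2.07 = 0.3349 h^-1
Extrapolated tail: C_last / k_e = 1.44 / 0.3349 = 4.300
AUC_0→∞ = 171.86375 + 4.300 = 176.16375 µg/mL·h

AUC = 176 µg/mL·h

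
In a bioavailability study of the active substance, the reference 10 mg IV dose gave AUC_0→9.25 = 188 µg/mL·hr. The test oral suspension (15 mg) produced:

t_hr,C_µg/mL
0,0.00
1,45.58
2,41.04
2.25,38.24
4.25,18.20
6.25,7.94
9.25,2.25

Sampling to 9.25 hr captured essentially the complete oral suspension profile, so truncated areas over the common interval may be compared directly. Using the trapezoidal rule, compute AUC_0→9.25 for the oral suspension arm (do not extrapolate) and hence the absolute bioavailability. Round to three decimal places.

Trapezoidal AUC_0→9.25 (oral suspension):
  [0→1]: (0.00+45.58)/2 × 1 = 22.79
  [1→2]: (45.58+41.04)/2 × 1 = 43.31
  [2→2.25]: (41.04+38.24)/2 × 0.25 = 9.91
  [2.25→4.25]: (38.24+18.20)/2 × 2 = 56.44
  [4.25→6.25]: (18.20+7.94)/2 × 2 = 26.14
  [6.25→9.25]: (7.94+2.25)/2 × 3 = 15.285
  Sum = 173.875 µg/mL·hr
F = (AUC_ev/D_ev)/(AUC_iv/D_iv) = (173.875/15)/(188/10) = 11.5917/18.8 = 0.6166

F = 0.617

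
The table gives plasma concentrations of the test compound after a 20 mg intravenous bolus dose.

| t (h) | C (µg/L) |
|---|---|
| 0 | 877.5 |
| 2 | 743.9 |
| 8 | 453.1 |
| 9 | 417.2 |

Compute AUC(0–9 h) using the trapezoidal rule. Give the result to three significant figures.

Trapezoidal AUC_0→9:
  [0→2]: (877.5+743.9)/2 × 2 = 1621.4
  [2→8]: (743.9+453.1)/2 × 6 = 3591.0
  [8→9]: (453.1+417.2)/2 × 1 = 435.15
  Sum = 5647.55 µg/L·h

AUC = 5650 µg/L·h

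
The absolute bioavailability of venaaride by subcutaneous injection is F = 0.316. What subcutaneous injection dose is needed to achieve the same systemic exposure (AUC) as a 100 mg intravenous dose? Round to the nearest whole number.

D_subcutaneous = 316 mg

For equal systemic exposure: F × D_ev = D_iv
D_ev = D_iv / F = 100 / 0.316 = 316.456 mg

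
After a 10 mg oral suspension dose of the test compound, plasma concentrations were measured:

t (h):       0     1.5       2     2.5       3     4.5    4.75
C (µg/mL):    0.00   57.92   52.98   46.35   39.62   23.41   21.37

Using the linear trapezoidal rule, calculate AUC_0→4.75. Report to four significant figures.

Trapezoidal AUC_0→4.75:
  [0→1.5]: (0.00+57.92)/2 × 1.5 = 43.44
  [1.5→2]: (57.92+52.98)/2 × 0.5 = 27.725
  [2→2.5]: (52.98+46.35)/2 × 0.5 = 24.8325
  [2.5→3]: (46.35+39.62)/2 × 0.5 = 21.4925
  [3→4.5]: (39.62+23.41)/2 × 1.5 = 47.2725
  [4.5→4.75]: (23.41+21.37)/2 × 0.25 = 5.5975
  Sum = 170.36 µg/mL·h

AUC = 170.4 µg/mL·h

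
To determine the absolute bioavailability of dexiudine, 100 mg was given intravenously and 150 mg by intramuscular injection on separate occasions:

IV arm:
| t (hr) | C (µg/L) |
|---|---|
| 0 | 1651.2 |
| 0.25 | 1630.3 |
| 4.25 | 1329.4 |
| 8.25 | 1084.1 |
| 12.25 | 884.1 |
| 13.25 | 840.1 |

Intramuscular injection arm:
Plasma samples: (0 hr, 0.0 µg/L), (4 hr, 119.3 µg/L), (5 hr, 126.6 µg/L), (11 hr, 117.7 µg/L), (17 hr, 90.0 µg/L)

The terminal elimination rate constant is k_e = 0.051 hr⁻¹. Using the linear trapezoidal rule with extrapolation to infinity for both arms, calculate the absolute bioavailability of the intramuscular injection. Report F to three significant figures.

Trapezoidal AUC_0→13.25 (IV):
  [0→0.25]: (1651.2+1630.3)/2 × 0.25 = 410.1875
  [0.25→4.25]: (1630.3+1329.4)/2 × 4 = 5919.4
  [4.25→8.25]: (1329.4+1084.1)/2 × 4 = 4827.0
  [8.25→12.25]: (1084.1+884.1)/2 × 4 = 3936.4
  [12.25→13.25]: (884.1+840.1)/2 × 1 = 862.1
  Sum = 15955.0875 µg/L·hr
IV tail: 840.1/0.051 = 16472.549; AUC_iv,0→∞ = 15955.0875 + 16472.549 = 32427.6365 µg/L·hr
Trapezoidal AUC_0→17 (intramuscular injection):
  [0→4]: (0.0+119.3)/2 × 4 = 238.6
  [4→5]: (119.3+126.6)/2 × 1 = 122.95
  [5→11]: (126.6+117.7)/2 × 6 = 732.9
  [11→17]: (117.7+90.0)/2 × 6 = 623.1
  Sum = 1717.55 µg/L·hr
intramuscular injection tail: 90.0/0.051 = 1764.706; AUC_ev,0→∞ = 1717.55 + 1764.706 = 3482.256 µg/L·hr
F = (AUC_ev/D_ev)/(AUC_iv/D_iv) = (3482.256/150)/(32427.6365/100) = 23.21504/324.276 = 0.0716

F = 0.0716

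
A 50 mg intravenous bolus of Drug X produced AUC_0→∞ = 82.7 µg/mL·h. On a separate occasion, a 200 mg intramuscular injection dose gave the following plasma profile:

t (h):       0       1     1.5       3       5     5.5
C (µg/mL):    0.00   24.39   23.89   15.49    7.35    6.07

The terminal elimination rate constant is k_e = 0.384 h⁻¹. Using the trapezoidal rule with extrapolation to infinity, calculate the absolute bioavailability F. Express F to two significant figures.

F = 0.29

Trapezoidal AUC_0→5.5 (intramuscular injection):
  [0→1]: (0.00+24.39)/2 × 1 = 12.195
  [1→1.5]: (24.39+23.89)/2 × 0.5 = 12.07
  [1.5→3]: (23.89+15.49)/2 × 1.5 = 29.535
  [3→5]: (15.49+7.35)/2 × 2 = 22.84
  [5→5.5]: (7.35+6.07)/2 × 0.5 = 3.355
  Sum = 79.995 µg/mL·h
Tail: C_last/k_e = 6.07/0.384 = 15.807
AUC_0→∞ (intramuscular injection) = 79.995 + 15.807 = 95.802 µg/mL·h
F = (AUC_ev/D_ev)/(AUC_iv/D_iv) = (95.802/200)/(82.7/50) = 0.47901/1.654 = 0.2896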